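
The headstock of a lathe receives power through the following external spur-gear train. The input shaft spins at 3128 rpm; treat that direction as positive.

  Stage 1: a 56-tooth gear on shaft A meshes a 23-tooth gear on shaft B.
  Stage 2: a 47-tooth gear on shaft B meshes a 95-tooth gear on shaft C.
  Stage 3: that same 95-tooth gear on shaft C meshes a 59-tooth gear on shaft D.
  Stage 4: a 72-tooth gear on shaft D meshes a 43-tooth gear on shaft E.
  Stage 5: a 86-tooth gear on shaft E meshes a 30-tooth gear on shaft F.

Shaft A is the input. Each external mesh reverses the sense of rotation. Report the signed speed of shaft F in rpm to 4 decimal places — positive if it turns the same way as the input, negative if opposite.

-29121.5186 rpm (opposite to input, |ω| = 29121.5186 rpm)

Stage 1 [56T→23T]: ω = 3128.0000×56/23 = 7616.0000 rpm, dir flips to −; running = −7616.0000
Stage 2 [47T→95T]: ω = 7616.0000×47/95 = 3767.9158 rpm, dir flips to +; running = +3767.9158
Stage 3 [95T→59T]: ω = 3767.9158×95/59 = 6066.9831 rpm, dir flips to −; running = −6066.9831
Stage 4 [72T→43T]: ω = 6066.9831×72/43 = 10158.6693 rpm, dir flips to +; running = +10158.6693
Stage 5 [86T→30T]: ω = 10158.6693×86/30 = 29121.5186 rpm, dir flips to −; running = −29121.5186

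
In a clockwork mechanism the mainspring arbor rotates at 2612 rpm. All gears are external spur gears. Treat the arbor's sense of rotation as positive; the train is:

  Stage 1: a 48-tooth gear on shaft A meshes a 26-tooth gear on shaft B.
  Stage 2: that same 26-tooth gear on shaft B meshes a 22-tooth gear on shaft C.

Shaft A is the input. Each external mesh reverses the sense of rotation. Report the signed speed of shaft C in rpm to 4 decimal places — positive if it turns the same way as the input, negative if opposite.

Stage 1 [48T→26T]: ω = 2612.0000×48/26 = 4822.1538 rpm, dir flips to −; running = −4822.1538
Stage 2 [26T→22T]: ω = 4822.1538×26/22 = 5698.9091 rpm, dir flips to +; running = +5698.9091

+5698.9091 rpm (same as input, |ω| = 5698.9091 rpm)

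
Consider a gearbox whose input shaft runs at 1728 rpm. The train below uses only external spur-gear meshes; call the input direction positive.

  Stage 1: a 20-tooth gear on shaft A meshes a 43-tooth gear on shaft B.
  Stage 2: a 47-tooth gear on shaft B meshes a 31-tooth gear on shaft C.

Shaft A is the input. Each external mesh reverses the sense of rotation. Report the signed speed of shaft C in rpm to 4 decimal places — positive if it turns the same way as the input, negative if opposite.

Stage 1 [20T→43T]: ω = 1728.0000×20/43 = 803.7209 rpm, dir flips to −; running = −803.7209
Stage 2 [47T→31T]: ω = 803.7209×47/31 = 1218.5446 rpm, dir flips to +; running = +1218.5446

+1218.5446 rpm (same as input, |ω| = 1218.5446 rpm)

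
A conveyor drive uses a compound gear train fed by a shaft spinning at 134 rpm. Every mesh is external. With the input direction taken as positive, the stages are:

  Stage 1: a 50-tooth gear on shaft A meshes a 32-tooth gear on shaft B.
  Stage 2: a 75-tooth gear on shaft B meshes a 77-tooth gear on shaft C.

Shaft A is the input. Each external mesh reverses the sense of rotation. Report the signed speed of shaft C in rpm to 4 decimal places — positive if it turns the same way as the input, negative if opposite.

+203.9367 rpm (same as input, |ω| = 203.9367 rpm)

Stage 1 [50T→32T]: ω = 134.0000×50/32 = 209.3750 rpm, dir flips to −; running = −209.3750
Stage 2 [75T→77T]: ω = 209.3750×75/77 = 203.9367 rpm, dir flips to +; running = +203.9367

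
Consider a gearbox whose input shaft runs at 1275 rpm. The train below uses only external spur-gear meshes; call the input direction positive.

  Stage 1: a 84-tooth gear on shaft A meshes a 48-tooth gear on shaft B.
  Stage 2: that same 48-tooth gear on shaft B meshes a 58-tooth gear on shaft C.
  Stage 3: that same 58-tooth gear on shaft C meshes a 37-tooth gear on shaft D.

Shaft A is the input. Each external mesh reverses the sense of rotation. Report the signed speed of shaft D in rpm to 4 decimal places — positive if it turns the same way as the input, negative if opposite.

-2894.5946 rpm (opposite to input, |ω| = 2894.5946 rpm)

Stage 1 [84T→48T]: ω = 1275.0000×84/48 = 2231.2500 rpm, dir flips to −; running = −2231.2500
Stage 2 [48T→58T]: ω = 2231.2500×48/58 = 1846.5517 rpm, dir flips to +; running = +1846.5517
Stage 3 [58T→37T]: ω = 1846.5517×58/37 = 2894.5946 rpm, dir flips to −; running = −2894.5946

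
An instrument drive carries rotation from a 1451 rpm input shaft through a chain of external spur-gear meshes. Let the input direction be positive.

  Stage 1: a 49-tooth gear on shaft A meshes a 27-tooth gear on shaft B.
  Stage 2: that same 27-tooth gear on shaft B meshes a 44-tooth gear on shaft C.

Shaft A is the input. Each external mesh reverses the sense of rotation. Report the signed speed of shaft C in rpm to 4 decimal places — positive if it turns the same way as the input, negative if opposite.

+1615.8864 rpm (same as input, |ω| = 1615.8864 rpm)

Stage 1 [49T→27T]: ω = 1451.0000×49/27 = 2633.2963 rpm, dir flips to −; running = −2633.2963
Stage 2 [27T→44T]: ω = 2633.2963×27/44 = 1615.8864 rpm, dir flips to +; running = +1615.8864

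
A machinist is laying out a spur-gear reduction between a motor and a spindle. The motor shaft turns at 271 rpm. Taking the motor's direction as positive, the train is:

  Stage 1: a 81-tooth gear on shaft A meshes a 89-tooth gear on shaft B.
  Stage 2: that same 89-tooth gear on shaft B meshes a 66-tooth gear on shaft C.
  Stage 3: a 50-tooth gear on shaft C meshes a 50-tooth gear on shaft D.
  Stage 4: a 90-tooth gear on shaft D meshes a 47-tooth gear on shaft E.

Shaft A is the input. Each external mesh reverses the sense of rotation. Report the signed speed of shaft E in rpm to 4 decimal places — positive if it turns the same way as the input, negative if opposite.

+636.8762 rpm (same as input, |ω| = 636.8762 rpm)

Stage 1 [81T→89T]: ω = 271.0000×81/89 = 246.6404 rpm, dir flips to −; running = −246.6404
Stage 2 [89T→66T]: ω = 246.6404×89/66 = 332.5909 rpm, dir flips to +; running = +332.5909
Stage 3 [50T→50T]: ω = 332.5909×50/50 = 332.5909 rpm, dir flips to −; running = −332.5909
Stage 4 [90T→47T]: ω = 332.5909×90/47 = 636.8762 rpm, dir flips to +; running = +636.8762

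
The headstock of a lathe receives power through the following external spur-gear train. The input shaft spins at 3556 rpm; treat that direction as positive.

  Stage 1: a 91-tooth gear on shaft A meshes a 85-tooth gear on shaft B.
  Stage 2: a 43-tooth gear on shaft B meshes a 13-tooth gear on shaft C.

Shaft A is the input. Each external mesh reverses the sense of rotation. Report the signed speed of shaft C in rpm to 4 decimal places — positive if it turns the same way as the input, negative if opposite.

Stage 1 [91T→85T]: ω = 3556.0000×91/85 = 3807.0118 rpm, dir flips to −; running = −3807.0118
Stage 2 [43T→13T]: ω = 3807.0118×43/13 = 12592.4235 rpm, dir flips to +; running = +12592.4235

+12592.4235 rpm (same as input, |ω| = 12592.4235 rpm)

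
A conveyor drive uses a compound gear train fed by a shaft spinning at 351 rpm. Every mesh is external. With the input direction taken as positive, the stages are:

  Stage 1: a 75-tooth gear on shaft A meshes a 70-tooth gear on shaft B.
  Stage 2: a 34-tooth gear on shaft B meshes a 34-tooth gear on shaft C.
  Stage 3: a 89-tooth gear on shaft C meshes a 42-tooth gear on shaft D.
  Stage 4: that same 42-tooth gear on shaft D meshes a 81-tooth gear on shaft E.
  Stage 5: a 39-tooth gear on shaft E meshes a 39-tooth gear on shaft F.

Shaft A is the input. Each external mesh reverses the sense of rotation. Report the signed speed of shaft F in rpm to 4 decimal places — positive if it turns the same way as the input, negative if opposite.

-413.2143 rpm (opposite to input, |ω| = 413.2143 rpm)

Stage 1 [75T→70T]: ω = 351.0000×75/70 = 376.0714 rpm, dir flips to −; running = −376.0714
Stage 2 [34T→34T]: ω = 376.0714×34/34 = 376.0714 rpm, dir flips to +; running = +376.0714
Stage 3 [89T→42T]: ω = 376.0714×89/42 = 796.9133 rpm, dir flips to −; running = −796.9133
Stage 4 [42T→81T]: ω = 796.9133×42/81 = 413.2143 rpm, dir flips to +; running = +413.2143
Stage 5 [39T→39T]: ω = 413.2143×39/39 = 413.2143 rpm, dir flips to −; running = −413.2143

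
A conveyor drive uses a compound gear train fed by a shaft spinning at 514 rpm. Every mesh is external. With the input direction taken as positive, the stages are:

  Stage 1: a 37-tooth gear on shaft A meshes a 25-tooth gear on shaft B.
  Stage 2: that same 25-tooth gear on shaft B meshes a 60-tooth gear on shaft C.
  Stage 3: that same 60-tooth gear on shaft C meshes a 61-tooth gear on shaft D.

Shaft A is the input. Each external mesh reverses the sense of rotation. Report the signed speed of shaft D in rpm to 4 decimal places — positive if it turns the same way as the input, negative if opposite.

-311.7705 rpm (opposite to input, |ω| = 311.7705 rpm)

Stage 1 [37T→25T]: ω = 514.0000×37/25 = 760.7200 rpm, dir flips to −; running = −760.7200
Stage 2 [25T→60T]: ω = 760.7200×25/60 = 316.9667 rpm, dir flips to +; running = +316.9667
Stage 3 [60T→61T]: ω = 316.9667×60/61 = 311.7705 rpm, dir flips to −; running = −311.7705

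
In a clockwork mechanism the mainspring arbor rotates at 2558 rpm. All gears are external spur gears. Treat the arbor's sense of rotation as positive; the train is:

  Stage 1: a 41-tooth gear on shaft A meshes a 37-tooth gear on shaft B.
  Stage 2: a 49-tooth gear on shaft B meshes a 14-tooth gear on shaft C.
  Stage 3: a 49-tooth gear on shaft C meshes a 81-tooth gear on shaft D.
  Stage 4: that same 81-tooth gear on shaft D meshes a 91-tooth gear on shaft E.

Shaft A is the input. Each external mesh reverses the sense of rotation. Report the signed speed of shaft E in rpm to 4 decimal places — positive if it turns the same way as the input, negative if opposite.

+5342.0187 rpm (same as input, |ω| = 5342.0187 rpm)

Stage 1 [41T→37T]: ω = 2558.0000×41/37 = 2834.5405 rpm, dir flips to −; running = −2834.5405
Stage 2 [49T→14T]: ω = 2834.5405×49/14 = 9920.8919 rpm, dir flips to +; running = +9920.8919
Stage 3 [49T→81T]: ω = 9920.8919×49/81 = 6001.5272 rpm, dir flips to −; running = −6001.5272
Stage 4 [81T→91T]: ω = 6001.5272×81/91 = 5342.0187 rpm, dir flips to +; running = +5342.0187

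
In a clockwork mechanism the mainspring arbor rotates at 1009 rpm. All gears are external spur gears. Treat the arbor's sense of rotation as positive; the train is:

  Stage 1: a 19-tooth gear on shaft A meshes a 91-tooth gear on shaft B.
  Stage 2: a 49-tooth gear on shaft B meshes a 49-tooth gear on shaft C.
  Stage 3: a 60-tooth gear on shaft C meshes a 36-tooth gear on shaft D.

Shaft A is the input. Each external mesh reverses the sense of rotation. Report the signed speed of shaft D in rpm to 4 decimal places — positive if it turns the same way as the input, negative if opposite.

Stage 1 [19T→91T]: ω = 1009.0000×19/91 = 210.6703 rpm, dir flips to −; running = −210.6703
Stage 2 [49T→49T]: ω = 210.6703×49/49 = 210.6703 rpm, dir flips to +; running = +210.6703
Stage 3 [60T→36T]: ω = 210.6703×60/36 = 351.1172 rpm, dir flips to −; running = −351.1172

-351.1172 rpm (opposite to input, |ω| = 351.1172 rpm)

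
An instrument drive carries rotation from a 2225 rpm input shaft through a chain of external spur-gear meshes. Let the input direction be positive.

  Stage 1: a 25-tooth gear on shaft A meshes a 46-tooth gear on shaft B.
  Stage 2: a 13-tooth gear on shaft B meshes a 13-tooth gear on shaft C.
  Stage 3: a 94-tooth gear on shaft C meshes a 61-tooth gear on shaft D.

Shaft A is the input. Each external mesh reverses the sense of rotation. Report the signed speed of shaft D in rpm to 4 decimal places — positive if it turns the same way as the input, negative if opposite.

Stage 1 [25T→46T]: ω = 2225.0000×25/46 = 1209.2391 rpm, dir flips to −; running = −1209.2391
Stage 2 [13T→13T]: ω = 1209.2391×13/13 = 1209.2391 rpm, dir flips to +; running = +1209.2391
Stage 3 [94T→61T]: ω = 1209.2391×94/61 = 1863.4177 rpm, dir flips to −; running = −1863.4177

-1863.4177 rpm (opposite to input, |ω| = 1863.4177 rpm)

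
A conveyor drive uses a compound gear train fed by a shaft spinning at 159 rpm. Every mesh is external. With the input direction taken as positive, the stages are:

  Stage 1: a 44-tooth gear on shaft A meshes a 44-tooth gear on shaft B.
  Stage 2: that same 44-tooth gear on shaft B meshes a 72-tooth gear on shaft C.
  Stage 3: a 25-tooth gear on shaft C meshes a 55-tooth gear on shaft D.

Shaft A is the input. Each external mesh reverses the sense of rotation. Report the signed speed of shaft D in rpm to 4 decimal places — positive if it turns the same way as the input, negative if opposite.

Stage 1 [44T→44T]: ω = 159.0000×44/44 = 159.0000 rpm, dir flips to −; running = −159.0000
Stage 2 [44T→72T]: ω = 159.0000×44/72 = 97.1667 rpm, dir flips to +; running = +97.1667
Stage 3 [25T→55T]: ω = 97.1667×25/55 = 44.1667 rpm, dir flips to −; running = −44.1667

-44.1667 rpm (opposite to input, |ω| = 44.1667 rpm)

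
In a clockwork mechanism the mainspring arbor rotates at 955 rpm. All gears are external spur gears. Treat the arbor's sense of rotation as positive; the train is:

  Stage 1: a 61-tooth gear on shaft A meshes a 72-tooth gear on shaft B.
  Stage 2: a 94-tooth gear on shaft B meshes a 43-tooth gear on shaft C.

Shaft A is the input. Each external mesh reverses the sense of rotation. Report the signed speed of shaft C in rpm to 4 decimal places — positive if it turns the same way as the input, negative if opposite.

Stage 1 [61T→72T]: ω = 955.0000×61/72 = 809.0972 rpm, dir flips to −; running = −809.0972
Stage 2 [94T→43T]: ω = 809.0972×94/43 = 1768.7242 rpm, dir flips to +; running = +1768.7242

+1768.7242 rpm (same as input, |ω| = 1768.7242 rpm)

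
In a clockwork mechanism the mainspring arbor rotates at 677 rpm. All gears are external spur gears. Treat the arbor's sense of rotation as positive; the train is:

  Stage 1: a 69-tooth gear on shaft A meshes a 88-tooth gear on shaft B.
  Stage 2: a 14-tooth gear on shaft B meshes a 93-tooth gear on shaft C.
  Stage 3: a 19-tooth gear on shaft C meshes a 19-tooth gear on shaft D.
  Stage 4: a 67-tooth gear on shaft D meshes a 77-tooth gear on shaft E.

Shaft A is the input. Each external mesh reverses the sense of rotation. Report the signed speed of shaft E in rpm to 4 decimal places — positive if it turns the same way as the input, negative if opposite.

Stage 1 [69T→88T]: ω = 677.0000×69/88 = 530.8295 rpm, dir flips to −; running = −530.8295
Stage 2 [14T→93T]: ω = 530.8295×14/93 = 79.9098 rpm, dir flips to +; running = +79.9098
Stage 3 [19T→19T]: ω = 79.9098×19/19 = 79.9098 rpm, dir flips to −; running = −79.9098
Stage 4 [67T→77T]: ω = 79.9098×67/77 = 69.5319 rpm, dir flips to +; running = +69.5319

+69.5319 rpm (same as input, |ω| = 69.5319 rpm)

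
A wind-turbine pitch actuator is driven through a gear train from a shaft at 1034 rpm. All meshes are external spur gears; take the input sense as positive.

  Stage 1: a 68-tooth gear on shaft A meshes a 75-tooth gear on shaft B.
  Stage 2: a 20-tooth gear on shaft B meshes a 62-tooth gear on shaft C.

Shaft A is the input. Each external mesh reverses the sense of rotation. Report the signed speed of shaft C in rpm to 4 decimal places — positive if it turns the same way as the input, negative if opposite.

Stage 1 [68T→75T]: ω = 1034.0000×68/75 = 937.4933 rpm, dir flips to −; running = −937.4933
Stage 2 [20T→62T]: ω = 937.4933×20/62 = 302.4172 rpm, dir flips to +; running = +302.4172

+302.4172 rpm (same as input, |ω| = 302.4172 rpm)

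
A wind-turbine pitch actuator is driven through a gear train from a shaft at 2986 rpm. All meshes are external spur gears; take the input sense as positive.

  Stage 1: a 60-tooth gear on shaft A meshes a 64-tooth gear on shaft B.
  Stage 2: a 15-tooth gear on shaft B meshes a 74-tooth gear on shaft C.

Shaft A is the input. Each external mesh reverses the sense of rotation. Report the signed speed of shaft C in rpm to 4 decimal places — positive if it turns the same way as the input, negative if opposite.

Stage 1 [60T→64T]: ω = 2986.0000×60/64 = 2799.3750 rpm, dir flips to −; running = −2799.3750
Stage 2 [15T→74T]: ω = 2799.3750×15/74 = 567.4409 rpm, dir flips to +; running = +567.4409

+567.4409 rpm (same as input, |ω| = 567.4409 rpm)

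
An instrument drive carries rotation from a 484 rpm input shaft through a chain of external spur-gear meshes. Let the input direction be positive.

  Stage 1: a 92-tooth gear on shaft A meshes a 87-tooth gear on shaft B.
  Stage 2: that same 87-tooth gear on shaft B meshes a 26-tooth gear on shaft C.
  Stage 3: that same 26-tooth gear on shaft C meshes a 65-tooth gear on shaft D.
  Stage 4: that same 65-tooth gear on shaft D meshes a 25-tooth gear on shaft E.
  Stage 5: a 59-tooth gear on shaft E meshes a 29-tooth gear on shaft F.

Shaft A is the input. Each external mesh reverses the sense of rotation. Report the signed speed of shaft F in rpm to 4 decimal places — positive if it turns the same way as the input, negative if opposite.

-3623.6579 rpm (opposite to input, |ω| = 3623.6579 rpm)

Stage 1 [92T→87T]: ω = 484.0000×92/87 = 511.8161 rpm, dir flips to −; running = −511.8161
Stage 2 [87T→26T]: ω = 511.8161×87/26 = 1712.6154 rpm, dir flips to +; running = +1712.6154
Stage 3 [26T→65T]: ω = 1712.6154×26/65 = 685.0462 rpm, dir flips to −; running = −685.0462
Stage 4 [65T→25T]: ω = 685.0462×65/25 = 1781.1200 rpm, dir flips to +; running = +1781.1200
Stage 5 [59T→29T]: ω = 1781.1200×59/29 = 3623.6579 rpm, dir flips to −; running = −3623.6579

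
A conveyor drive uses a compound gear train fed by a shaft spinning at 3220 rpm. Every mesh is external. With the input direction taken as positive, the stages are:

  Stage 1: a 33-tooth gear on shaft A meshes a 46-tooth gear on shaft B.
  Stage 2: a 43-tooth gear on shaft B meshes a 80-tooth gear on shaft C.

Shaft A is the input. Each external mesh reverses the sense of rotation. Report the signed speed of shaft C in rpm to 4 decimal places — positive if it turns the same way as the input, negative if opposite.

Stage 1 [33T→46T]: ω = 3220.0000×33/46 = 2310.0000 rpm, dir flips to −; running = −2310.0000
Stage 2 [43T→80T]: ω = 2310.0000×43/80 = 1241.6250 rpm, dir flips to +; running = +1241.6250

+1241.6250 rpm (same as input, |ω| = 1241.6250 rpm)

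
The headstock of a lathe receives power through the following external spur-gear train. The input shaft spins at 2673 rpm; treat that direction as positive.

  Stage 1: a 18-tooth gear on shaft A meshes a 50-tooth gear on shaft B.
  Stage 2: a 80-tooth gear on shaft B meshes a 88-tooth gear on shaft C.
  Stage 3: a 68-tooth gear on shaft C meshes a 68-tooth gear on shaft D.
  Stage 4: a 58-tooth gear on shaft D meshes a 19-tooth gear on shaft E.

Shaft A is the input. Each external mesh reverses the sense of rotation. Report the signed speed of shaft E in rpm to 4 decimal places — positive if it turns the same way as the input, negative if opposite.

+2670.4421 rpm (same as input, |ω| = 2670.4421 rpm)

Stage 1 [18T→50T]: ω = 2673.0000×18/50 = 962.2800 rpm, dir flips to −; running = −962.2800
Stage 2 [80T→88T]: ω = 962.2800×80/88 = 874.8000 rpm, dir flips to +; running = +874.8000
Stage 3 [68T→68T]: ω = 874.8000×68/68 = 874.8000 rpm, dir flips to −; running = −874.8000
Stage 4 [58T→19T]: ω = 874.8000×58/19 = 2670.4421 rpm, dir flips to +; running = +2670.4421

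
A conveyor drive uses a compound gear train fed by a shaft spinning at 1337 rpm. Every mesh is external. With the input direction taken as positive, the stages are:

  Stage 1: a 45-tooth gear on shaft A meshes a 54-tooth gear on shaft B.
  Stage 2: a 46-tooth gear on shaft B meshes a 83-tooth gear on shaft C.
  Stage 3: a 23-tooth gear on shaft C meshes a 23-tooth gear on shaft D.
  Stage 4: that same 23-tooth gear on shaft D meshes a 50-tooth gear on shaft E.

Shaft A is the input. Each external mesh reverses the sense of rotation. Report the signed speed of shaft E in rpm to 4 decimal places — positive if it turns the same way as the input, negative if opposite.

+284.0454 rpm (same as input, |ω| = 284.0454 rpm)

Stage 1 [45T→54T]: ω = 1337.0000×45/54 = 1114.1667 rpm, dir flips to −; running = −1114.1667
Stage 2 [46T→83T]: ω = 1114.1667×46/83 = 617.4900 rpm, dir flips to +; running = +617.4900
Stage 3 [23T→23T]: ω = 617.4900×23/23 = 617.4900 rpm, dir flips to −; running = −617.4900
Stage 4 [23T→50T]: ω = 617.4900×23/50 = 284.0454 rpm, dir flips to +; running = +284.0454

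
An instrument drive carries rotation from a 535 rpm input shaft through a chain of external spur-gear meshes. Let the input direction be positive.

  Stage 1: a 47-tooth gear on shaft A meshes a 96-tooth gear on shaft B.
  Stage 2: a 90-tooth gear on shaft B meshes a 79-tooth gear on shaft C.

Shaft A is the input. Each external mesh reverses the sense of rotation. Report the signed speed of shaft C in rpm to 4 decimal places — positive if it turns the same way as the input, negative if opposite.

+298.3979 rpm (same as input, |ω| = 298.3979 rpm)

Stage 1 [47T→96T]: ω = 535.0000×47/96 = 261.9271 rpm, dir flips to −; running = −261.9271
Stage 2 [90T→79T]: ω = 261.9271×90/79 = 298.3979 rpm, dir flips to +; running = +298.3979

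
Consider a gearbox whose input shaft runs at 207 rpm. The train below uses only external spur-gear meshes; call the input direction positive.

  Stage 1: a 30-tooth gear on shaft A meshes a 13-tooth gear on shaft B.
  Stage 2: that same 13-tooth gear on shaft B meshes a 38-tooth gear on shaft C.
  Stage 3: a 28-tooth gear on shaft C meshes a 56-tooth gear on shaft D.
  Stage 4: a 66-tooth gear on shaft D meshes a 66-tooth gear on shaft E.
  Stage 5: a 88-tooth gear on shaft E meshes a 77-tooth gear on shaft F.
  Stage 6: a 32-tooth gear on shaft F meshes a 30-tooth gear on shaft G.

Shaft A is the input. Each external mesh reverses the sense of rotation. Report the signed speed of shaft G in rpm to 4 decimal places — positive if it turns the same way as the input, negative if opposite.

+99.6090 rpm (same as input, |ω| = 99.6090 rpm)

Stage 1 [30T→13T]: ω = 207.0000×30/13 = 477.6923 rpm, dir flips to −; running = −477.6923
Stage 2 [13T→38T]: ω = 477.6923×13/38 = 163.4211 rpm, dir flips to +; running = +163.4211
Stage 3 [28T→56T]: ω = 163.4211×28/56 = 81.7105 rpm, dir flips to −; running = −81.7105
Stage 4 [66T→66T]: ω = 81.7105×66/66 = 81.7105 rpm, dir flips to +; running = +81.7105
Stage 5 [88T→77T]: ω = 81.7105×88/77 = 93.3835 rpm, dir flips to −; running = −93.3835
Stage 6 [32T→30T]: ω = 93.3835×32/30 = 99.6090 rpm, dir flips to +; running = +99.6090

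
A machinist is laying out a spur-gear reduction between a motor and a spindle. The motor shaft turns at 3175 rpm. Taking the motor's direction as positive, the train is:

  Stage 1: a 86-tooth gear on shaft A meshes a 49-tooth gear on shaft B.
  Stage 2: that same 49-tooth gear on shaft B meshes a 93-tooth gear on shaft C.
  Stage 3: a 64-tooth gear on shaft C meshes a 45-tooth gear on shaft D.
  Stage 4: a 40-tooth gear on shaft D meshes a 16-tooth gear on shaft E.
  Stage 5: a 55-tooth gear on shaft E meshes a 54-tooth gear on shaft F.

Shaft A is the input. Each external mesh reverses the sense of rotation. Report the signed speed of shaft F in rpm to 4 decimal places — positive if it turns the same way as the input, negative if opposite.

-10632.5059 rpm (opposite to input, |ω| = 10632.5059 rpm)

Stage 1 [86T→49T]: ω = 3175.0000×86/49 = 5572.4490 rpm, dir flips to −; running = −5572.4490
Stage 2 [49T→93T]: ω = 5572.4490×49/93 = 2936.0215 rpm, dir flips to +; running = +2936.0215
Stage 3 [64T→45T]: ω = 2936.0215×64/45 = 4175.6750 rpm, dir flips to −; running = −4175.6750
Stage 4 [40T→16T]: ω = 4175.6750×40/16 = 10439.1876 rpm, dir flips to +; running = +10439.1876
Stage 5 [55T→54T]: ω = 10439.1876×55/54 = 10632.5059 rpm, dir flips to −; running = −10632.5059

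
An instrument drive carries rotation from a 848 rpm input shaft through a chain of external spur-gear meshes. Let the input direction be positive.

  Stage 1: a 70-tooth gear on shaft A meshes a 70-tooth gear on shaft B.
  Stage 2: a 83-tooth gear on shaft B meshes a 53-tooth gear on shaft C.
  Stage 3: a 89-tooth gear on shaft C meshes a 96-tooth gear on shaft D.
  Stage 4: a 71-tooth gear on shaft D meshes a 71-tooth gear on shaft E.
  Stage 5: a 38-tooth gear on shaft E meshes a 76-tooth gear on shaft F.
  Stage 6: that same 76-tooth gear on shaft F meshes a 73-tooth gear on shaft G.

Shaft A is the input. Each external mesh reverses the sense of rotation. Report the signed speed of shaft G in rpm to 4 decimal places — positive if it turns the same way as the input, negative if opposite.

Stage 1 [70T→70T]: ω = 848.0000×70/70 = 848.0000 rpm, dir flips to −; running = −848.0000
Stage 2 [83T→53T]: ω = 848.0000×83/53 = 1328.0000 rpm, dir flips to +; running = +1328.0000
Stage 3 [89T→96T]: ω = 1328.0000×89/96 = 1231.1667 rpm, dir flips to −; running = −1231.1667
Stage 4 [71T→71T]: ω = 1231.1667×71/71 = 1231.1667 rpm, dir flips to +; running = +1231.1667
Stage 5 [38T→76T]: ω = 1231.1667×38/76 = 615.5833 rpm, dir flips to −; running = −615.5833
Stage 6 [76T→73T]: ω = 615.5833×76/73 = 640.8813 rpm, dir flips to +; running = +640.8813

+640.8813 rpm (same as input, |ω| = 640.8813 rpm)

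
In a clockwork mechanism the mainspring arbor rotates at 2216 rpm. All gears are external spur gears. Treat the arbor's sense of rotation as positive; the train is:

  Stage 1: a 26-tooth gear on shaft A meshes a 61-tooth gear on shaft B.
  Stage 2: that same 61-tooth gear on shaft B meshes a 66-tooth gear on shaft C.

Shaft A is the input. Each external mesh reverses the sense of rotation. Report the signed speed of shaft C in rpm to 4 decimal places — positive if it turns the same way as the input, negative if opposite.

+872.9697 rpm (same as input, |ω| = 872.9697 rpm)

Stage 1 [26T→61T]: ω = 2216.0000×26/61 = 944.5246 rpm, dir flips to −; running = −944.5246
Stage 2 [61T→66T]: ω = 944.5246×61/66 = 872.9697 rpm, dir flips to +; running = +872.9697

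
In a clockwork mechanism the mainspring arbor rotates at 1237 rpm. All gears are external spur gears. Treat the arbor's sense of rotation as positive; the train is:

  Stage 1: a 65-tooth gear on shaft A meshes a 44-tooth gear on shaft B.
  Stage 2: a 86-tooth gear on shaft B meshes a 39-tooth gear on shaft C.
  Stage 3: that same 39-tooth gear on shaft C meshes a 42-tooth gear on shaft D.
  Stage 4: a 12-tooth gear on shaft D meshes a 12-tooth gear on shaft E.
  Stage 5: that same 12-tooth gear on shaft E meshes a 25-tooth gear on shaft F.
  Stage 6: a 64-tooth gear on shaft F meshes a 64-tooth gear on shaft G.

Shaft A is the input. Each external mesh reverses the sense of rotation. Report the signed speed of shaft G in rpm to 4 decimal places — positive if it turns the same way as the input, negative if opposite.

+1796.0597 rpm (same as input, |ω| = 1796.0597 rpm)

Stage 1 [65T→44T]: ω = 1237.0000×65/44 = 1827.3864 rpm, dir flips to −; running = −1827.3864
Stage 2 [86T→39T]: ω = 1827.3864×86/39 = 4029.6212 rpm, dir flips to +; running = +4029.6212
Stage 3 [39T→42T]: ω = 4029.6212×39/42 = 3741.7911 rpm, dir flips to −; running = −3741.7911
Stage 4 [12T→12T]: ω = 3741.7911×12/12 = 3741.7911 rpm, dir flips to +; running = +3741.7911
Stage 5 [12T→25T]: ω = 3741.7911×12/25 = 1796.0597 rpm, dir flips to −; running = −1796.0597
Stage 6 [64T→64T]: ω = 1796.0597×64/64 = 1796.0597 rpm, dir flips to +; running = +1796.0597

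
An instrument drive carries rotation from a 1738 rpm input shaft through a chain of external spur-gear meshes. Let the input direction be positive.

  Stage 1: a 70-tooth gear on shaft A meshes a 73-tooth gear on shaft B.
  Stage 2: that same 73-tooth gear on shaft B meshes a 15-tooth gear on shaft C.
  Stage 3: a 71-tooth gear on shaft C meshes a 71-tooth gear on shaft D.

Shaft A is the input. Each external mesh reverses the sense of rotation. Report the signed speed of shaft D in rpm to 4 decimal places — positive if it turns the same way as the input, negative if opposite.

-8110.6667 rpm (opposite to input, |ω| = 8110.6667 rpm)

Stage 1 [70T→73T]: ω = 1738.0000×70/73 = 1666.5753 rpm, dir flips to −; running = −1666.5753
Stage 2 [73T→15T]: ω = 1666.5753×73/15 = 8110.6667 rpm, dir flips to +; running = +8110.6667
Stage 3 [71T→71T]: ω = 8110.6667×71/71 = 8110.6667 rpm, dir flips to −; running = −8110.6667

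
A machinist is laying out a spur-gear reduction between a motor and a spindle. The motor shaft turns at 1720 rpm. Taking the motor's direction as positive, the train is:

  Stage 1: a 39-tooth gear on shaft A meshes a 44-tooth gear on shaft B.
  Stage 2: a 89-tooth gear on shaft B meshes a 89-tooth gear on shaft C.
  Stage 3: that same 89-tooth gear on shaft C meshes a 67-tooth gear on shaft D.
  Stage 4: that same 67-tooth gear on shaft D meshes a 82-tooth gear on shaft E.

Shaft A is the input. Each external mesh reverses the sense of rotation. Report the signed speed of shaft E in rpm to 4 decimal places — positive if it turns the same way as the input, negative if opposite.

+1654.6896 rpm (same as input, |ω| = 1654.6896 rpm)

Stage 1 [39T→44T]: ω = 1720.0000×39/44 = 1524.5455 rpm, dir flips to −; running = −1524.5455
Stage 2 [89T→89T]: ω = 1524.5455×89/89 = 1524.5455 rpm, dir flips to +; running = +1524.5455
Stage 3 [89T→67T]: ω = 1524.5455×89/67 = 2025.1425 rpm, dir flips to −; running = −2025.1425
Stage 4 [67T→82T]: ω = 2025.1425×67/82 = 1654.6896 rpm, dir flips to +; running = +1654.6896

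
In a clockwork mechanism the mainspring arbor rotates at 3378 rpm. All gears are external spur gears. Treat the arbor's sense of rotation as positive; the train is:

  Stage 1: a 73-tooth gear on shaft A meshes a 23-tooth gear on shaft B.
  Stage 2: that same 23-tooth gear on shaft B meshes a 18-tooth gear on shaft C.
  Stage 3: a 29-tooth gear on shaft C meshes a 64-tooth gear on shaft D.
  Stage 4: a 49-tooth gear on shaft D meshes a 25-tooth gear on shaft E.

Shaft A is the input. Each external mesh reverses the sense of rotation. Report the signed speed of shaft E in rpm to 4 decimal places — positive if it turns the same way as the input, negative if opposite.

Stage 1 [73T→23T]: ω = 3378.0000×73/23 = 10721.4783 rpm, dir flips to −; running = −10721.4783
Stage 2 [23T→18T]: ω = 10721.4783×23/18 = 13699.6667 rpm, dir flips to +; running = +13699.6667
Stage 3 [29T→64T]: ω = 13699.6667×29/64 = 6207.6615 rpm, dir flips to −; running = −6207.6615
Stage 4 [49T→25T]: ω = 6207.6615×49/25 = 12167.0165 rpm, dir flips to +; running = +12167.0165

+12167.0165 rpm (same as input, |ω| = 12167.0165 rpm)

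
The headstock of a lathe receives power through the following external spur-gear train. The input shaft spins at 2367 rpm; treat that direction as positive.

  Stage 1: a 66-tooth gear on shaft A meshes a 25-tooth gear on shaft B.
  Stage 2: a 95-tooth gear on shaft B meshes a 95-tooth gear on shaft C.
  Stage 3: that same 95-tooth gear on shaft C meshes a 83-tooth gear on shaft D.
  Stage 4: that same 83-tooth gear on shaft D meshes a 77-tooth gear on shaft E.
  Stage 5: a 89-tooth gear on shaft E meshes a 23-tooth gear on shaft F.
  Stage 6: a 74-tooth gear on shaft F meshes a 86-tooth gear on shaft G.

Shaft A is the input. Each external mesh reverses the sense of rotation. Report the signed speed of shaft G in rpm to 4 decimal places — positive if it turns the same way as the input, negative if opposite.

+25670.2740 rpm (same as input, |ω| = 25670.2740 rpm)

Stage 1 [66T→25T]: ω = 2367.0000×66/25 = 6248.8800 rpm, dir flips to −; running = −6248.8800
Stage 2 [95T→95T]: ω = 6248.8800×95/95 = 6248.8800 rpm, dir flips to +; running = +6248.8800
Stage 3 [95T→83T]: ω = 6248.8800×95/83 = 7152.3325 rpm, dir flips to −; running = −7152.3325
Stage 4 [83T→77T]: ω = 7152.3325×83/77 = 7709.6571 rpm, dir flips to +; running = +7709.6571
Stage 5 [89T→23T]: ω = 7709.6571×89/23 = 29833.0211 rpm, dir flips to −; running = −29833.0211
Stage 6 [74T→86T]: ω = 29833.0211×74/86 = 25670.2740 rpm, dir flips to +; running = +25670.2740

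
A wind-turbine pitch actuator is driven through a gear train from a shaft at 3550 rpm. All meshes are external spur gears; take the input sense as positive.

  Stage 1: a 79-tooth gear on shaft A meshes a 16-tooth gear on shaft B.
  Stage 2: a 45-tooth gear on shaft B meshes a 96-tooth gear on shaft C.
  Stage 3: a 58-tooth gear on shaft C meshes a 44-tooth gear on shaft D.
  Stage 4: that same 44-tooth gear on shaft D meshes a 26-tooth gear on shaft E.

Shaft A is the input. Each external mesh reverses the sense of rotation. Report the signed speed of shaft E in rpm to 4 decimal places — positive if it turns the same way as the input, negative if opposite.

+18328.6884 rpm (same as input, |ω| = 18328.6884 rpm)

Stage 1 [79T→16T]: ω = 3550.0000×79/16 = 17528.1250 rpm, dir flips to −; running = −17528.1250
Stage 2 [45T→96T]: ω = 17528.1250×45/96 = 8216.3086 rpm, dir flips to +; running = +8216.3086
Stage 3 [58T→44T]: ω = 8216.3086×58/44 = 10830.5886 rpm, dir flips to −; running = −10830.5886
Stage 4 [44T→26T]: ω = 10830.5886×44/26 = 18328.6884 rpm, dir flips to +; running = +18328.6884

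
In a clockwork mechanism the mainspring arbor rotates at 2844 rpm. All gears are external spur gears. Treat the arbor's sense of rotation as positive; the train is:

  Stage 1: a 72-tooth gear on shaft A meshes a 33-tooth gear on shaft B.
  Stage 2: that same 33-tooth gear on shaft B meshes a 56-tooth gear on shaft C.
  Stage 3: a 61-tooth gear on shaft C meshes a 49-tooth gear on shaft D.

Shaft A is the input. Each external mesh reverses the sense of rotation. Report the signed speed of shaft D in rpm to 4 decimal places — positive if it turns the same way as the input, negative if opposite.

Stage 1 [72T→33T]: ω = 2844.0000×72/33 = 6205.0909 rpm, dir flips to −; running = −6205.0909
Stage 2 [33T→56T]: ω = 6205.0909×33/56 = 3656.5714 rpm, dir flips to +; running = +3656.5714
Stage 3 [61T→49T]: ω = 3656.5714×61/49 = 4552.0583 rpm, dir flips to −; running = −4552.0583

-4552.0583 rpm (opposite to input, |ω| = 4552.0583 rpm)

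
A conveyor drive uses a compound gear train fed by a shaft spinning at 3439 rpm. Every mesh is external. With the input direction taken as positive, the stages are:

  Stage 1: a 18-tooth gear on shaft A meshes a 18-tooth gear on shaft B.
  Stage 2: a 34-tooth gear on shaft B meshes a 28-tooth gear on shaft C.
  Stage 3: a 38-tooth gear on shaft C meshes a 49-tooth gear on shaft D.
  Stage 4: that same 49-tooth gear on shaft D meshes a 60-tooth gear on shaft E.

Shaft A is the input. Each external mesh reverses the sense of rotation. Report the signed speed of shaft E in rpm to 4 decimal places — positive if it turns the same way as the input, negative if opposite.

+2644.7548 rpm (same as input, |ω| = 2644.7548 rpm)

Stage 1 [18T→18T]: ω = 3439.0000×18/18 = 3439.0000 rpm, dir flips to −; running = −3439.0000
Stage 2 [34T→28T]: ω = 3439.0000×34/28 = 4175.9286 rpm, dir flips to +; running = +4175.9286
Stage 3 [38T→49T]: ω = 4175.9286×38/49 = 3238.4752 rpm, dir flips to −; running = −3238.4752
Stage 4 [49T→60T]: ω = 3238.4752×49/60 = 2644.7548 rpm, dir flips to +; running = +2644.7548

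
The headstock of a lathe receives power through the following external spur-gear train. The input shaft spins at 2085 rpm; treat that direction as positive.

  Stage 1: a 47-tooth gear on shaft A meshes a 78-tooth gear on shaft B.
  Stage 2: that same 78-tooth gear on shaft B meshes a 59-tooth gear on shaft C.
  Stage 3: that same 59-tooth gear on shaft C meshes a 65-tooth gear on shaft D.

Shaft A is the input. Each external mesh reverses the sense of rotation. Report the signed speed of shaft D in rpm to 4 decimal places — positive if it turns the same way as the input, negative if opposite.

Stage 1 [47T→78T]: ω = 2085.0000×47/78 = 1256.3462 rpm, dir flips to −; running = −1256.3462
Stage 2 [78T→59T]: ω = 1256.3462×78/59 = 1660.9322 rpm, dir flips to +; running = +1660.9322
Stage 3 [59T→65T]: ω = 1660.9322×59/65 = 1507.6154 rpm, dir flips to −; running = −1507.6154

-1507.6154 rpm (opposite to input, |ω| = 1507.6154 rpm)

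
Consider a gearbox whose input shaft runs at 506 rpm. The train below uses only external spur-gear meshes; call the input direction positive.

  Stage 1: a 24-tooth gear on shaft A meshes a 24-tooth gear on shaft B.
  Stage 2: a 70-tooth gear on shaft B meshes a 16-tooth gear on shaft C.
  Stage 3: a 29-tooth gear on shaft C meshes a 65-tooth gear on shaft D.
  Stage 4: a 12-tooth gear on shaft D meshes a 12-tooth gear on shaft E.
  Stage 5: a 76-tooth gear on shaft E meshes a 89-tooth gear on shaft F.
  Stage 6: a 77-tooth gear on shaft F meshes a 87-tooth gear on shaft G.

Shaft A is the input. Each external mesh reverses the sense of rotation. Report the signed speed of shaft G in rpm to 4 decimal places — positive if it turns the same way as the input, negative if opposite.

+746.4630 rpm (same as input, |ω| = 746.4630 rpm)

Stage 1 [24T→24T]: ω = 506.0000×24/24 = 506.0000 rpm, dir flips to −; running = −506.0000
Stage 2 [70T→16T]: ω = 506.0000×70/16 = 2213.7500 rpm, dir flips to +; running = +2213.7500
Stage 3 [29T→65T]: ω = 2213.7500×29/65 = 987.6731 rpm, dir flips to −; running = −987.6731
Stage 4 [12T→12T]: ω = 987.6731×12/12 = 987.6731 rpm, dir flips to +; running = +987.6731
Stage 5 [76T→89T]: ω = 987.6731×76/89 = 843.4062 rpm, dir flips to −; running = −843.4062
Stage 6 [77T→87T]: ω = 843.4062×77/87 = 746.4630 rpm, dir flips to +; running = +746.4630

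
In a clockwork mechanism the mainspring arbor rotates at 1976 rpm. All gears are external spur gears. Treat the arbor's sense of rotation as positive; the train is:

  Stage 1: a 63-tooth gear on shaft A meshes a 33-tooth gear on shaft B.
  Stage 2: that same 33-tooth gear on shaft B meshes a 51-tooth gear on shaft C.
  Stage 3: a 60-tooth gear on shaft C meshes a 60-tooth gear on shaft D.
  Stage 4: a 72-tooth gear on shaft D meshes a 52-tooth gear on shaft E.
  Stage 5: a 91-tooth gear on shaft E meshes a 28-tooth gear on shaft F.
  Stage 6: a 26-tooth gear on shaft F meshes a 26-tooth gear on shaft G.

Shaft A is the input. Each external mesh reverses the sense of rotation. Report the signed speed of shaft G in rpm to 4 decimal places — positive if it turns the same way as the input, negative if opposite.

Stage 1 [63T→33T]: ω = 1976.0000×63/33 = 3772.3636 rpm, dir flips to −; running = −3772.3636
Stage 2 [33T→51T]: ω = 3772.3636×33/51 = 2440.9412 rpm, dir flips to +; running = +2440.9412
Stage 3 [60T→60T]: ω = 2440.9412×60/60 = 2440.9412 rpm, dir flips to −; running = −2440.9412
Stage 4 [72T→52T]: ω = 2440.9412×72/52 = 3379.7647 rpm, dir flips to +; running = +3379.7647
Stage 5 [91T→28T]: ω = 3379.7647×91/28 = 10984.2353 rpm, dir flips to −; running = −10984.2353
Stage 6 [26T→26T]: ω = 10984.2353×26/26 = 10984.2353 rpm, dir flips to +; running = +10984.2353

+10984.2353 rpm (same as input, |ω| = 10984.2353 rpm)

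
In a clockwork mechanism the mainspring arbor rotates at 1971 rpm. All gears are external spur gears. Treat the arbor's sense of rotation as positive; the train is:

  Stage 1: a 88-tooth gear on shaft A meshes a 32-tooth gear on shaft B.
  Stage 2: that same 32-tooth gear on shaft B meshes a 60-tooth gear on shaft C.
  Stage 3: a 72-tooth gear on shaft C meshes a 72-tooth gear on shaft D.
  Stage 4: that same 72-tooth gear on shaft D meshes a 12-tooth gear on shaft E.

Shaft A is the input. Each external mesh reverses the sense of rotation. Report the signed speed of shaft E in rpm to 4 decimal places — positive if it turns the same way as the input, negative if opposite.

+17344.8000 rpm (same as input, |ω| = 17344.8000 rpm)

Stage 1 [88T→32T]: ω = 1971.0000×88/32 = 5420.2500 rpm, dir flips to −; running = −5420.2500
Stage 2 [32T→60T]: ω = 5420.2500×32/60 = 2890.8000 rpm, dir flips to +; running = +2890.8000
Stage 3 [72T→72T]: ω = 2890.8000×72/72 = 2890.8000 rpm, dir flips to −; running = −2890.8000
Stage 4 [72T→12T]: ω = 2890.8000×72/12 = 17344.8000 rpm, dir flips to +; running = +17344.8000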